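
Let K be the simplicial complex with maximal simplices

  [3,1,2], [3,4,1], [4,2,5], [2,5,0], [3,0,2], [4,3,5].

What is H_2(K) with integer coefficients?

K has 6 vertices, 12 edges, 6 triangles.
rank ∂_2 = 6, rank ∂_3 = 0 ⇒ b_2 = 6 − 6 − 0 = 0. So H_2 = 0.

H_2 ≅ 0.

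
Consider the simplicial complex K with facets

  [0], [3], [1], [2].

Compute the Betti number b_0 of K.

b_0 = 4.

We work with the vertex ordering 0 < 1 < 2 < 3. The simplices of K, each written with vertices in increasing order, are:

  0-simplices (4): [0], [1], [2], [3]

giving chain groups C_0 ≅ Z^4.

Computing H_k = (kernel of ∂_k) / (image of ∂_{k+1}):

  H_0: rank C_0 − rank ∂_1 = 4 − 0 = 4, and there is no ∂_1, so H_0 ≅ Z^4.

(K is a triangulation of a set of 4 points.)

Hence the Betti numbers are b_0 = 4.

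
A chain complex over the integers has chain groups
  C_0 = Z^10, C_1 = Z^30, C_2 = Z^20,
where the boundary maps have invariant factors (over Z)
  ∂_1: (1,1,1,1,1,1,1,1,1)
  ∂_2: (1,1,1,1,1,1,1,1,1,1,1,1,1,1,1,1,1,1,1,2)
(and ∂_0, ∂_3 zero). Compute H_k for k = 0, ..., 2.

H_0 = Z,  H_1 = Z ⊕ Z/2,  H_2 = 0.

H_0: b_0 = 10 − 0 − 9 = 1; torsion from ∂_1 factors > 1: none. So H_0 = Z.
H_1: b_1 = 30 − 9 − 20 = 1; torsion from ∂_2 factors > 1: [2]. So H_1 = Z ⊕ Z/2.
H_2: b_2 = 20 − 20 − 0 = 0; torsion from ∂_3 factors > 1: none. So H_2 = 0.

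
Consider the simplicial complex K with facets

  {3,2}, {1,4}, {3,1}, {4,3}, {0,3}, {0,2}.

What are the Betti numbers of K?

b_0 = 1, b_1 = 2.

Fix the vertex order 0 < 1 < 2 < 3 < 4 and write every simplex with vertices in increasing order. Then dim K = 1 and the simplices of K are:

  0-simplices (5): [0], [1], [2], [3], [4]
  1-simplices (6): [0,2], [0,3], [1,3], [1,4], [2,3], [3,4]

giving chain groups C_0 ≅ Z^5, C_1 ≅ Z^6.

The boundary map ∂_1: C_1 → C_0 maps an edge to its endpoints' difference, ∂[p,q] = q − p. For instance
  ∂[2,3] = [3] − [2].
The 5×6 boundary matrix has rank 4 and Smith normal form diag(1,1,1,1).

Now H_k = ker ∂_k / im ∂_{k+1}, so:

  H_0: rank C_0 − rank ∂_1 = 5 − 4 = 1, and the invariant factors of ∂_1 are all 1, so H_0 ≅ Z.
  H_1: rank ker ∂_1 − rank ∂_2 = (6 − 4) − 0 = 2, and there is no ∂_2, so H_1 ≅ Z^2.

As a check, the Euler characteristic is 5 − 6 = -1, which agrees with 1 − 2 = -1.
(K is a triangulation of a wedge of 2 circles.)

Hence the Betti numbers are b_0 = 1, b_1 = 2.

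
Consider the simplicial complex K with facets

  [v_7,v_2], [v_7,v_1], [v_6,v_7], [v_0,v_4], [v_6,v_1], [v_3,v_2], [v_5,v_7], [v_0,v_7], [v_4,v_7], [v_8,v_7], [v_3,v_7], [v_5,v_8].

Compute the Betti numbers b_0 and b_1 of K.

Order the vertices as v_0 < v_1 < v_2 < v_3 < v_4 < v_5 < v_6 < v_7 < v_8. Listing each simplex with vertices in this order, K has dimension 1 with simplices:

  0-simplices (9): [v_0], [v_1], [v_2], [v_3], [v_4], [v_5], [v_6], [v_7], [v_8]
  1-simplices (12): [v_0,v_4], [v_0,v_7], [v_1,v_6], [v_1,v_7], [v_2,v_3], [v_2,v_7], [v_3,v_7], [v_4,v_7], [v_5,v_7], [v_5,v_8], [v_6,v_7], [v_7,v_8]

giving chain groups C_0 ≅ Z^9, C_1 ≅ Z^12.

∂_1: C_1 → C_0 is given by ∂[p,q] = [q] − [p]. For instance
  ∂[v_1,v_7] = [v_7] − [v_1].
This gives a 9×12 integer matrix of rank 8; reducing to Smith normal form yields diagonal entries (1,1,1,1,1,1,1,1).

Computing H_k = (kernel of ∂_k) / (image of ∂_{k+1}):

  H_0: rank C_0 − rank ∂_1 = 9 − 8 = 1, and the invariant factors of ∂_1 are all 1, so H_0 = Z.
  H_1: rank ker ∂_1 − rank ∂_2 = (12 − 8) − 0 = 4, and there is no ∂_2, so H_1 = Z^4.

As a check, the Euler characteristic is 9 − 12 = -3, which agrees with 1 − 4 = -3.
(K is a triangulation of a wedge of 4 circles.)

Hence the Betti numbers are b_0 = 1, b_1 = 4.

b_0 = 1, b_1 = 4.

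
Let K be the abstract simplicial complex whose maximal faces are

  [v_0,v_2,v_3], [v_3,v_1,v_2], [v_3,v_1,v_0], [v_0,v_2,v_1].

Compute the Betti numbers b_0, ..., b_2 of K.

K has 4 vertices, 6 edges, 4 triangles.
rank ∂_0 = 0, rank ∂_1 = 3 ⇒ b_0 = 4 − 0 − 3 = 1; all invariant factors of ∂_1 are 1 so no torsion. So H_0 = Z.
rank ∂_1 = 3, rank ∂_2 = 3 ⇒ b_1 = 6 − 3 − 3 = 0; all invariant factors of ∂_2 are 1 so no torsion. So H_1 = 0.
rank ∂_2 = 3, rank ∂_3 = 0 ⇒ b_2 = 4 − 3 − 0 = 1. So H_2 = Z.

b_0 = 1, b_1 = 0, b_2 = 1.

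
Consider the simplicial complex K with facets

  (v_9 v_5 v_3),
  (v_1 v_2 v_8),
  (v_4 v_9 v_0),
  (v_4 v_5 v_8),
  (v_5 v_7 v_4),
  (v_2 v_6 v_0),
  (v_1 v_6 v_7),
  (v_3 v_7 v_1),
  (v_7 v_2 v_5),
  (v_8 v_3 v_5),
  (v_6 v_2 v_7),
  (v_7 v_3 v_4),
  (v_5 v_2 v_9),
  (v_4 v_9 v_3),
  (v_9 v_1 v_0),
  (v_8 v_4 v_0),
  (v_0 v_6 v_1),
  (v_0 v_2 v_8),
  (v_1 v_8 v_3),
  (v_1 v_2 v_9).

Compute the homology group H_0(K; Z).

Take the total order v_0 < v_1 < v_2 < v_3 < v_4 < v_5 < v_6 < v_7 < v_8 < v_9 on the vertex set. Then K (dimension 2) consists of the simplices:

  0-simplices (10): [v_0], [v_1], [v_2], [v_3], [v_4], [v_5], [v_6], [v_7], [v_8], [v_9]
  1-simplices (30): (30 of them)
  2-simplices (20): (20 of them)

giving chain groups C_0 ≅ Z^10, C_1 ≅ Z^30, C_2 ≅ Z^20.

∂_1: C_1 → C_0 maps an edge to its endpoints' difference, ∂[p,q] = q − p.
The resulting 10×30 matrix has rank 9, and its Smith normal form has invariant factors (1,1,1,1,1,1,1,1,1).

The boundary map ∂_2: C_2 → C_1 acts by ∂[p,q,r] = [q,r] − [p,r] + [p,q]. For instance
  ∂[v_2,v_5,v_9] = [v_5,v_9] − [v_2,v_9] + [v_2,v_5],
  ∂[v_2,v_5,v_7] = [v_5,v_7] − [v_2,v_7] + [v_2,v_5].
The 30×20 boundary matrix has rank 20 and Smith normal form diag(1,1,1,1,1,1,1,1,1,1,1,1,1,1,1,1,1,1,1,2).

Reading off H_k = ker ∂_k / im ∂_{k+1}:

  H_0: rank C_0 − rank ∂_1 = 10 − 9 = 1, and the invariant factors of ∂_1 are all 1, so H_0 = Z.

H_0 ≅ Z.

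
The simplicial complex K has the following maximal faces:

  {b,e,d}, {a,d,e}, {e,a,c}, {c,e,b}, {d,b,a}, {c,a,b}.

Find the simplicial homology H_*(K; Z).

H_0 ≅ Z,  H_1 = 0,  H_2 ≅ Z.

K has 5 vertices, 9 edges, 6 triangles.
rank ∂_0 = 0, rank ∂_1 = 4 ⇒ b_0 = 5 − 0 − 4 = 1; all invariant factors of ∂_1 are 1 so no torsion. So H_0 = Z.
rank ∂_1 = 4, rank ∂_2 = 5 ⇒ b_1 = 9 − 4 − 5 = 0; all invariant factors of ∂_2 are 1 so no torsion. So H_1 = 0.
rank ∂_2 = 5, rank ∂_3 = 0 ⇒ b_2 = 6 − 5 − 0 = 1. So H_2 = Z.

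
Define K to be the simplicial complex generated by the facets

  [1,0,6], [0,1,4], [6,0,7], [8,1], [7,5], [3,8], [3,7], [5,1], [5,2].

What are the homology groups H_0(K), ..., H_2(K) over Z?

H_0 = Z,  H_1 = Z^2,  H_2 = 0.

We work with the vertex ordering 0 < 1 < 2 < 3 < 4 < 5 < 6 < 7 < 8. The simplices of K, each written with vertices in increasing order, are:

  0-simplices (9): [0], [1], [2], [3], [4], [5], [6], [7], [8]
  1-simplices (13): [0,1], [0,4], [0,6], [0,7], [1,4], [1,5], [1,6], [1,8], [2,5], [3,7], [3,8], [5,7], [6,7]
  2-simplices (3): [0,1,4], [0,1,6], [0,6,7]

giving chain groups C_0 ≅ Z^9, C_1 ≅ Z^13, C_2 ≅ Z^3.

The boundary map ∂_1: C_1 → C_0 maps an edge to its endpoints' difference, ∂[p,q] = q − p. For instance
  ∂[5,7] = [7] − [5].
The 9×13 boundary matrix has rank 8 and Smith normal form diag(1,1,1,1,1,1,1,1).

The boundary map ∂_2: C_2 → C_1 acts by ∂[p,q,r] = [q,r] − [p,r] + [p,q]. For instance
  ∂[0,1,6] = [1,6] − [0,6] + [0,1],
  ∂[0,6,7] = [6,7] − [0,7] + [0,6].
As a 13×3 matrix over Z this has rank 3, with invariant factors (1,1,1).

Now H_k = ker ∂_k / im ∂_{k+1}, so:

  H_0: rank C_0 − rank ∂_1 = 9 − 8 = 1, and the invariant factors of ∂_1 are all 1, so H_0 ≅ Z.
  H_1: rank ker ∂_1 − rank ∂_2 = (13 − 8) − 3 = 2, and the invariant factors of ∂_2 are all 1, so H_1 ≅ Z^2.
  H_2: rank ker ∂_2 − rank ∂_3 = (3 − 3) − 0 = 0, and there is no ∂_3, so H_2 ≅ 0.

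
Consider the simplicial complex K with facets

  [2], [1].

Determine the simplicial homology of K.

H_0 = Z^2.

Take the total order 1 < 2 on the vertex set. Then K (dimension 0) consists of the simplices:

  0-simplices (2): [1], [2]

Hence C_0 ≅ Z^2.

Now H_k = ker ∂_k / im ∂_{k+1}, so:

  H_0: rank C_0 − rank ∂_1 = 2 − 0 = 2, and there is no ∂_1, so H_0 ≅ Z^2.

(K is a triangulation of a set of 2 points.)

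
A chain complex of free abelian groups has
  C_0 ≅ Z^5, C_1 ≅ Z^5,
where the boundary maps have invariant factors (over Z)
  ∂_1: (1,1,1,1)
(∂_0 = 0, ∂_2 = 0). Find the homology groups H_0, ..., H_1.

H_0: b_0 = 5 − 0 − 4 = 1; torsion from ∂_1 factors > 1: none. So H_0 ≅ Z.
H_1: b_1 = 5 − 4 − 0 = 1; torsion from ∂_2 factors > 1: none. So H_1 ≅ Z.

H_0 ≅ Z,  H_1 ≅ Z.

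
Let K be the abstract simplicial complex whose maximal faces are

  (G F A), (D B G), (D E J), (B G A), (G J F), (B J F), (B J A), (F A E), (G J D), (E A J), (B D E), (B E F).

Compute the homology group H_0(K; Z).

K has 7 vertices, 18 edges, 12 triangles.
rank ∂_0 = 0, rank ∂_1 = 6 ⇒ b_0 = 7 − 0 − 6 = 1; all invariant factors of ∂_1 are 1 so no torsion. So H_0 ≅ Z.

H_0 ≅ Z.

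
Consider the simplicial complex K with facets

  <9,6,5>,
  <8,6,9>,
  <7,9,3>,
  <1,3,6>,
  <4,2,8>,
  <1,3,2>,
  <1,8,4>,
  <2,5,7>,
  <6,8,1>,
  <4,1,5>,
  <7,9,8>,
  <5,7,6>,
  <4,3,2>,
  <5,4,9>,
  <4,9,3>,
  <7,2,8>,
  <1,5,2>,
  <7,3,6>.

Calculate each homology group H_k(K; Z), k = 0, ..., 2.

H_0 = Z,  H_1 = Z ⊕ Z/2,  H_2 = 0.

Fix the vertex order 1 < 2 < 3 < 4 < 5 < 6 < 7 < 8 < 9 and write every simplex with vertices in increasing order. Then dim K = 2 and the simplices of K are:

  0-simplices (9): [1], [2], [3], [4], [5], [6], [7], [8], [9]
  1-simplices (27): (27 of them)
  2-simplices (18): [1,2,3], [1,2,5], [1,3,6], [1,4,5], [1,4,8], [1,6,8], [2,3,4], [2,4,8], [2,5,7], [2,7,8], [3,4,9], [3,6,7], [3,7,9], [4,5,9], [5,6,7], [5,6,9], [6,8,9], [7,8,9]

giving chain groups C_0 ≅ Z^9, C_1 ≅ Z^27, C_2 ≅ Z^18.

The boundary map ∂_1: C_1 → C_0 maps an edge to its endpoints' difference, ∂[p,q] = q − p.
The resulting 9×27 matrix has rank 8, and its Smith normal form has invariant factors (1,1,1,1,1,1,1,1).

Boundary ∂_2: C_2 → C_1 sends each 2-simplex [p,q,r] to [q,r] − [p,r] + [p,q]. For instance
  ∂[5,6,7] = [6,7] − [5,7] + [5,6],
  ∂[1,4,8] = [4,8] − [1,8] + [1,4].
This gives a 27×18 integer matrix of rank 18; reducing to Smith normal form yields diagonal entries (1,1,1,1,1,1,1,1,1,1,1,1,1,1,1,1,1,2).

Now H_k = ker ∂_k / im ∂_{k+1}, so:

  H_0: rank C_0 − rank ∂_1 = 9 − 8 = 1, and the invariant factors of ∂_1 are all 1, so H_0 ≅ Z.
  H_1: rank ker ∂_1 − rank ∂_2 = (27 − 8) − 18 = 1, and ∂_2 has invariant factor 2 > 1, so H_1 ≅ Z ⊕ Z/2.
  H_2: rank ker ∂_2 − rank ∂_3 = (18 − 18) − 0 = 0, and there is no ∂_3, so H_2 ≅ 0.

(K is a triangulation of the Klein bottle.)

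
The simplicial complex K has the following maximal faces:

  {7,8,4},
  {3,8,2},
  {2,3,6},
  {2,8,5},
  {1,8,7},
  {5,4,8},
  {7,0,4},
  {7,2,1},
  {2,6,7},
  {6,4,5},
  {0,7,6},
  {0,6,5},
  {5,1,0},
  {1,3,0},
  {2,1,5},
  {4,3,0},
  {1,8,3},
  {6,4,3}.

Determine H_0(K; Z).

H_0 = Z.

Fix the vertex order 0 < 1 < 2 < 3 < 4 < 5 < 6 < 7 < 8 and write every simplex with vertices in increasing order. Then dim K = 2 and the simplices of K are:

  0-simplices (9): [0], [1], [2], [3], [4], [5], [6], [7], [8]
  1-simplices (27): (27 of them)
  2-simplices (18): [0,1,3], [0,1,5], [0,3,4], [0,4,7], [0,5,6], [0,6,7], [1,2,5], [1,2,7], [1,3,8], [1,7,8], [2,3,6], [2,3,8], [2,5,8], [2,6,7], [3,4,6], [4,5,6], [4,5,8], [4,7,8]

giving chain groups C_0 ≅ Z^9, C_1 ≅ Z^27, C_2 ≅ Z^18.

∂_1: C_1 → C_0 sends each edge [p,q] (with p < q) to q − p.
The 9×27 boundary matrix has rank 8 and Smith normal form diag(1,1,1,1,1,1,1,1).

The boundary map ∂_2: C_2 → C_1 maps a triangle to the signed sum of its edges. For instance
  ∂[0,1,5] = [1,5] − [0,5] + [0,1],
  ∂[0,6,7] = [6,7] − [0,7] + [0,6].
The 27×18 boundary matrix has rank 18 and Smith normal form diag(1,1,1,1,1,1,1,1,1,1,1,1,1,1,1,1,1,2).

Now H_k = ker ∂_k / im ∂_{k+1}, so:

  H_0: rank C_0 − rank ∂_1 = 9 − 8 = 1, and the invariant factors of ∂_1 are all 1, so H_0 = Z.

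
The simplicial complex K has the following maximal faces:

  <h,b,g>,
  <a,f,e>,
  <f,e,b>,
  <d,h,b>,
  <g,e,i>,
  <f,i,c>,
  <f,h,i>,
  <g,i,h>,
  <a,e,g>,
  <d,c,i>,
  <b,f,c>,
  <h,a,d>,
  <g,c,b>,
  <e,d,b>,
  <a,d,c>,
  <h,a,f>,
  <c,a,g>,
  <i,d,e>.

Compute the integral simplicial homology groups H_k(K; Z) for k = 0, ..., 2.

H_0 ≅ Z,  H_1 ≅ Z^2,  H_2 ≅ Z.

Fix the vertex order a < b < c < d < e < f < g < h < i and write every simplex with vertices in increasing order. Then dim K = 2 and the simplices of K are:

  0-simplices (9): a, b, c, d, e, f, g, h, i
  1-simplices (27): ac, ad, ae, af, ag, ah, bc, bd, be, bf, bg, bh, cd, cf, cg, ci, de, dh, di, ef, eg, ei, fh, fi, gh, gi, hi
  2-simplices (18): acd, acg, adh, aef, aeg, afh, bcf, bcg, bde, bdh, bef, bgh, cdi, cfi, dei, egi, fhi, ghi

giving chain groups C_0 ≅ Z^9, C_1 ≅ Z^27, C_2 ≅ Z^18.

The boundary map ∂_1: C_1 → C_0 sends each edge [p,q] (with p < q) to q − p.
As a 9×27 matrix over Z this has rank 8, with invariant factors (1,1,1,1,1,1,1,1).

Boundary ∂_2: C_2 → C_1 acts by ∂[p,q,r] = [q,r] − [p,r] + [p,q]. For instance
  ∂bdh = dh − bh + bd,
  ∂bcg = cg − bg + bc.
The 27×18 boundary matrix has rank 17 and Smith normal form diag(1,1,1,1,1,1,1,1,1,1,1,1,1,1,1,1,1).

Reading off H_k = ker ∂_k / im ∂_{k+1}:

  H_0: rank C_0 − rank ∂_1 = 9 − 8 = 1, and the invariant factors of ∂_1 are all 1, so H_0 ≅ Z.
  H_1: rank ker ∂_1 − rank ∂_2 = (27 − 8) − 17 = 2, and the invariant factors of ∂_2 are all 1, so H_1 ≅ Z^2.
  H_2: rank ker ∂_2 − rank ∂_3 = (18 − 17) − 0 = 1, and there is no ∂_3, so H_2 ≅ Z.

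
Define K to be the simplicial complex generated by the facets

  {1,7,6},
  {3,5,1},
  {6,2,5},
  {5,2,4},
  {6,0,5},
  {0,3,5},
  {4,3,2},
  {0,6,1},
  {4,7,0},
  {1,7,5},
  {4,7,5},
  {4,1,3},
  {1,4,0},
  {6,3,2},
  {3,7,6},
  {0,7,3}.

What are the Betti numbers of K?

Fix the vertex order 0 < 1 < 2 < 3 < 4 < 5 < 6 < 7 and write every simplex with vertices in increasing order. Then dim K = 2 and the simplices of K are:

  0-simplices (8): [0], [1], [2], [3], [4], [5], [6], [7]
  1-simplices (24): (24 of them)
  2-simplices (16): [0,1,4], [0,1,6], [0,3,5], [0,3,7], [0,4,7], [0,5,6], [1,3,4], [1,3,5], [1,5,7], [1,6,7], [2,3,4], [2,3,6], [2,4,5], [2,5,6], [3,6,7], [4,5,7]

so the chain groups are C_0 ≅ Z^8, C_1 ≅ Z^24, C_2 ≅ Z^16.

∂_1: C_1 → C_0 is given by ∂[p,q] = [q] − [p]. For instance
  ∂[0,1] = [1] − [0].
The resulting 8×24 matrix has rank 7, and its Smith normal form has invariant factors (1,1,1,1,1,1,1).

The boundary map ∂_2: C_2 → C_1 maps a triangle to the signed sum of its edges. For instance
  ∂[4,5,7] = [5,7] − [4,7] + [4,5],
  ∂[0,4,7] = [4,7] − [0,7] + [0,4].
This gives a 24×16 integer matrix of rank 15; reducing to Smith normal form yields diagonal entries (1,1,1,1,1,1,1,1,1,1,1,1,1,1,1).

Reading off H_k = ker ∂_k / im ∂_{k+1}:

  H_0: rank C_0 − rank ∂_1 = 8 − 7 = 1, and the invariant factors of ∂_1 are all 1, so H_0 = Z.
  H_1: rank ker ∂_1 − rank ∂_2 = (24 − 7) − 15 = 2, and the invariant factors of ∂_2 are all 1, so H_1 = Z^2.
  H_2: rank ker ∂_2 − rank ∂_3 = (16 − 15) − 0 = 1, and there is no ∂_3, so H_2 = Z.

Hence the Betti numbers are b_0 = 1, b_1 = 2, b_2 = 1.

b_0 = 1, b_1 = 2, b_2 = 1.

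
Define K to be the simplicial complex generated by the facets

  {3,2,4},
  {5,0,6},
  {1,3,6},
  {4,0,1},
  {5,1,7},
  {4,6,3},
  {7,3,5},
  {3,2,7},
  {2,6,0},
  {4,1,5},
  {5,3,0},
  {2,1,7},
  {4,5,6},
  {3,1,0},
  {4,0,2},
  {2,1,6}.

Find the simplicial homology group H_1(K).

H_1 ≅ Z^2.

We work with the vertex ordering 0 < 1 < 2 < 3 < 4 < 5 < 6 < 7. The simplices of K, each written with vertices in increasing order, are:

  0-simplices (8): [0], [1], [2], [3], [4], [5], [6], [7]
  1-simplices (24): (24 of them)
  2-simplices (16): [0,1,3], [0,1,4], [0,2,4], [0,2,6], [0,3,5], [0,5,6], [1,2,6], [1,2,7], [1,3,6], [1,4,5], [1,5,7], [2,3,4], [2,3,7], [3,4,6], [3,5,7], [4,5,6]

so the chain groups are C_0 ≅ Z^8, C_1 ≅ Z^24, C_2 ≅ Z^16.

The boundary map ∂_1: C_1 → C_0 is given by ∂[p,q] = [q] − [p]. For instance
  ∂[0,5] = [5] − [0].
The 8×24 boundary matrix has rank 7 and Smith normal form diag(1,1,1,1,1,1,1).

Boundary ∂_2: C_2 → C_1 maps a triangle to the signed sum of its edges. For instance
  ∂[0,3,5] = [3,5] − [0,5] + [0,3],
  ∂[1,2,6] = [2,6] − [1,6] + [1,2].
As a 24×16 matrix over Z this has rank 15, with invariant factors (1,1,1,1,1,1,1,1,1,1,1,1,1,1,1).

Reading off H_k = ker ∂_k / im ∂_{k+1}:

  H_1: rank ker ∂_1 − rank ∂_2 = (24 − 7) − 15 = 2, and the invariant factors of ∂_2 are all 1, so H_1 = Z^2.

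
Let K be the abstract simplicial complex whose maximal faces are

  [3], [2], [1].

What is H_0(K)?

H_0 ≅ Z^3.

K has 3 vertices.
rank ∂_0 = 0, rank ∂_1 = 0 ⇒ b_0 = 3 − 0 − 0 = 3. So H_0 = Z^3.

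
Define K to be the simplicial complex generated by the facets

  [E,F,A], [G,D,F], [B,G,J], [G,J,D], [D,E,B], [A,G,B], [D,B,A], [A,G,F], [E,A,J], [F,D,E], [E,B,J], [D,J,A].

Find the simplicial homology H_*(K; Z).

H_0 ≅ Z,  H_1 ≅ Z_2,  H_2 = 0.

Fix the vertex order A < B < D < E < F < G < J and write every simplex with vertices in increasing order. Then dim K = 2 and the simplices of K are:

  0-simplices (7): A, B, D, E, F, G, J
  1-simplices (18): AB, AD, AE, AF, AG, AJ, BD, BE, BG, BJ, DE, DF, DG, DJ, EF, EJ, FG, GJ
  2-simplices (12): ABD, ABG, ADJ, AEF, AEJ, AFG, BDE, BEJ, BGJ, DEF, DFG, DGJ

Hence C_0 ≅ Z^7, C_1 ≅ Z^18, C_2 ≅ Z^12.

Boundary ∂_1: C_1 → C_0 is given by ∂[p,q] = [q] − [p].
The 7×18 boundary matrix has rank 6 and Smith normal form diag(1,1,1,1,1,1).

Boundary ∂_2: C_2 → C_1 sends each 2-simplex [p,q,r] to [q,r] − [p,r] + [p,q]. For instance
  ∂DGJ = GJ − DJ + DG,
  ∂ADJ = DJ − AJ + AD.
The resulting 18×12 matrix has rank 12, and its Smith normal form has invariant factors (1,1,1,1,1,1,1,1,1,1,1,2).

Computing H_k = (kernel of ∂_k) / (image of ∂_{k+1}):

  H_0: rank C_0 − rank ∂_1 = 7 − 6 = 1, and the invariant factors of ∂_1 are all 1, so H_0 ≅ Z.
  H_1: rank ker ∂_1 − rank ∂_2 = (18 − 6) − 12 = 0, and ∂_2 has invariant factor 2 > 1, so H_1 ≅ Z_2.
  H_2: rank ker ∂_2 − rank ∂_3 = (12 − 12) − 0 = 0, and there is no ∂_3, so H_2 ≅ 0.

(K is a triangulation of the real projective plane RP^2.)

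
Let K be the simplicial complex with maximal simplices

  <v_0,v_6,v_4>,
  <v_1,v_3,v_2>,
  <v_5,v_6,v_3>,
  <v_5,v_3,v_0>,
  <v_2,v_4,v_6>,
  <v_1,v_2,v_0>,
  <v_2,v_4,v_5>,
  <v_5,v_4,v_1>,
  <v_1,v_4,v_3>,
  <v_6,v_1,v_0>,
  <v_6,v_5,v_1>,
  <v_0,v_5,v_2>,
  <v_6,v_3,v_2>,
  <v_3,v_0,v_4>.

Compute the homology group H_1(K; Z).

Take the total order v_0 < v_1 < v_2 < v_3 < v_4 < v_5 < v_6 on the vertex set. Then K (dimension 2) consists of the simplices:

  0-simplices (7): [v_0], [v_1], [v_2], [v_3], [v_4], [v_5], [v_6]
  1-simplices (21): (21 of them)
  2-simplices (14): (14 of them)

so the chain groups are C_0 ≅ Z^7, C_1 ≅ Z^21, C_2 ≅ Z^14.

The boundary map ∂_1: C_1 → C_0 maps an edge to its endpoints' difference, ∂[p,q] = q − p. For instance
  ∂[v_4,v_5] = [v_5] − [v_4].
The resulting 7×21 matrix has rank 6, and its Smith normal form has invariant factors (1,1,1,1,1,1).

The boundary map ∂_2: C_2 → C_1 maps a triangle to the signed sum of its edges. For instance
  ∂[v_0,v_1,v_6] = [v_1,v_6] − [v_0,v_6] + [v_0,v_1],
  ∂[v_0,v_3,v_4] = [v_3,v_4] − [v_0,v_4] + [v_0,v_3].
The 21×14 boundary matrix has rank 13 and Smith normal form diag(1,1,1,1,1,1,1,1,1,1,1,1,1).

Reading off H_k = ker ∂_k / im ∂_{k+1}:

  H_1: rank ker ∂_1 − rank ∂_2 = (21 − 6) − 13 = 2, and the invariant factors of ∂_2 are all 1, so H_1 = Z^2.

H_1 ≅ Z^2.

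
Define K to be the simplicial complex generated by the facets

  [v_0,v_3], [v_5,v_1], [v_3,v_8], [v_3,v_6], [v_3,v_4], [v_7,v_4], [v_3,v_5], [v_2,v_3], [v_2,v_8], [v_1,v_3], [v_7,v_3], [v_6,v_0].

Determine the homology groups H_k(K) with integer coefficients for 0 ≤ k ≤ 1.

H_0 ≅ Z,  H_1 ≅ Z^4.

Take the total order v_0 < v_1 < v_2 < v_3 < v_4 < v_5 < v_6 < v_7 < v_8 on the vertex set. Then K (dimension 1) consists of the simplices:

  0-simplices (9): [v_0], [v_1], [v_2], [v_3], [v_4], [v_5], [v_6], [v_7], [v_8]
  1-simplices (12): [v_0,v_3], [v_0,v_6], [v_1,v_3], [v_1,v_5], [v_2,v_3], [v_2,v_8], [v_3,v_4], [v_3,v_5], [v_3,v_6], [v_3,v_7], [v_3,v_8], [v_4,v_7]

so the chain groups are C_0 ≅ Z^9, C_1 ≅ Z^12.

Boundary ∂_1: C_1 → C_0 sends each edge [p,q] (with p < q) to q − p.
As a 9×12 matrix over Z this has rank 8, with invariant factors (1,1,1,1,1,1,1,1).

Reading off H_k = ker ∂_k / im ∂_{k+1}:

  H_0: rank C_0 − rank ∂_1 = 9 − 8 = 1, and the invariant factors of ∂_1 are all 1, so H_0 ≅ Z.
  H_1: rank ker ∂_1 − rank ∂_2 = (12 − 8) − 0 = 4, and there is no ∂_2, so H_1 ≅ Z^4.

(K is a triangulation of a wedge of 4 circles.)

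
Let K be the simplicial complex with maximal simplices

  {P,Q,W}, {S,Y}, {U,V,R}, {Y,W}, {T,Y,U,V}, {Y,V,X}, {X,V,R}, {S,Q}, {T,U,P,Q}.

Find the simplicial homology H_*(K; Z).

We work with the vertex ordering P < Q < R < S < T < U < V < W < X < Y. The simplices of K, each written with vertices in increasing order, are:

  0-simplices (10): P, Q, R, S, T, U, V, W, X, Y
  1-simplices (21): PQ, PT, PU, PW, QS, QT, QU, QW, RU, RV, RX, SY, TU, TV, TY, UV, UY, VX, VY, WY, XY
  2-simplices (12): PQT, PQU, PQW, PTU, QTU, RUV, RVX, TUV, TUY, TVY, UVY, VXY
  3-simplices (2): PQTU, TUVY

Hence C_0 ≅ Z^10, C_1 ≅ Z^21, C_2 ≅ Z^12, C_3 ≅ Z^2.

Boundary ∂_1: C_1 → C_0 maps an edge to its endpoints' difference, ∂[p,q] = q − p. For instance
  ∂TV = V − T.
As a 10×21 matrix over Z this has rank 9, with invariant factors (1,1,1,1,1,1,1,1,1).

The boundary map ∂_2: C_2 → C_1 sends each 2-simplex [p,q,r] to [q,r] − [p,r] + [p,q]. For instance
  ∂TUV = UV − TV + TU,
  ∂RUV = UV − RV + RU.
The 21×12 boundary matrix has rank 10 and Smith normal form diag(1,1,1,1,1,1,1,1,1,1).

Boundary ∂_3: C_3 → C_2 sends each 3-simplex σ to the alternating sum Σ_i (−1)^i (σ with its i-th vertex removed). For instance
  ∂PQTU = QTU − PTU + PQU − PQT,
  ∂TUVY = UVY − TVY + TUY − TUV.
As a 12×2 matrix over Z this has rank 2, with invariant factors (1,1).

Computing H_k = (kernel of ∂_k) / (image of ∂_{k+1}):

  H_0: rank C_0 − rank ∂_1 = 10 − 9 = 1, and the invariant factors of ∂_1 are all 1, so H_0 ≅ Z.
  H_1: rank ker ∂_1 − rank ∂_2 = (21 − 9) − 10 = 2, and the invariant factors of ∂_2 are all 1, so H_1 ≅ Z^2.
  H_2: rank ker ∂_2 − rank ∂_3 = (12 − 10) − 2 = 0, and the invariant factors of ∂_3 are all 1, so H_2 ≅ 0.
  H_3: rank ker ∂_3 − rank ∂_4 = (2 − 2) − 0 = 0, and there is no ∂_4, so H_3 ≅ 0.

H_0 ≅ Z,  H_1 ≅ Z^2,  H_2 = 0,  H_3 = 0.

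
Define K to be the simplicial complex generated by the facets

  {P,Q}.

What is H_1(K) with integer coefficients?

We work with the vertex ordering P < Q. The simplices of K, each written with vertices in increasing order, are:

  0-simplices (2): P, Q
  1-simplices (1): PQ

giving chain groups C_0 ≅ Z^2, C_1 ≅ Z^1.

The boundary map ∂_1: C_1 → C_0 maps an edge to its endpoints' difference, ∂[p,q] = q − p.
This gives a 2×1 integer matrix of rank 1; reducing to Smith normal form yields diagonal entries (1).

Reading off H_k = ker ∂_k / im ∂_{k+1}:

  H_1: rank ker ∂_1 − rank ∂_2 = (1 − 1) − 0 = 0, and there is no ∂_2, so H_1 ≅ 0.

H_1 = 0.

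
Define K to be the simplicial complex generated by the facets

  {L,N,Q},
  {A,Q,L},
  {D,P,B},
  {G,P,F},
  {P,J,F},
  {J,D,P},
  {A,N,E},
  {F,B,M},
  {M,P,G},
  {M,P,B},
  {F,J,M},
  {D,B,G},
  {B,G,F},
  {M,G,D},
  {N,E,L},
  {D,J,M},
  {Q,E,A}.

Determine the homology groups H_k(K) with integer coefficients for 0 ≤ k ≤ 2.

Take the total order A < B < D < E < F < G < J < L < M < N < P < Q on the vertex set. Then K (dimension 2) consists of the simplices:

  0-simplices (12): A, B, D, E, F, G, J, L, M, N, P, Q
  1-simplices (28): AE, AL, AN, AQ, BD, BF, BG, BM, BP, DG, DJ, DM, DP, EL, EN, EQ, FG, FJ, FM, FP, GM, GP, JM, JP, LN, LQ, MP, NQ
  2-simplices (17): AEN, AEQ, ALQ, BDG, BDP, BFG, BFM, BMP, DGM, DJM, DJP, ELN, FGP, FJM, FJP, GMP, LNQ

so the chain groups are C_0 ≅ Z^12, C_1 ≅ Z^28, C_2 ≅ Z^17.

The boundary map ∂_1: C_1 → C_0 sends each edge [p,q] (with p < q) to q − p.
As a 12×28 matrix over Z this has rank 10, with invariant factors (1,1,1,1,1,1,1,1,1,1).

Boundary ∂_2: C_2 → C_1 sends each 2-simplex [p,q,r] to [q,r] − [p,r] + [p,q]. For instance
  ∂FJP = JP − FP + FJ,
  ∂FGP = GP − FP + FG.
The resulting 28×17 matrix has rank 17, and its Smith normal form has invariant factors (1,1,1,1,1,1,1,1,1,1,1,1,1,1,1,1,2).

Computing H_k = (kernel of ∂_k) / (image of ∂_{k+1}):

  H_0: rank C_0 − rank ∂_1 = 12 − 10 = 2, and the invariant factors of ∂_1 are all 1, so H_0 ≅ Z^2.
  H_1: rank ker ∂_1 − rank ∂_2 = (28 − 10) − 17 = 1, and ∂_2 has invariant factor 2 > 1, so H_1 ≅ Z ⊕ Z/2Z.
  H_2: rank ker ∂_2 − rank ∂_3 = (17 − 17) − 0 = 0, and there is no ∂_3, so H_2 ≅ 0.

(K is a triangulation of the disjoint union of the Möbius band and the real projective plane RP^2.)

H_0 ≅ Z^2,  H_1 ≅ Z ⊕ Z/2Z,  H_2 = 0.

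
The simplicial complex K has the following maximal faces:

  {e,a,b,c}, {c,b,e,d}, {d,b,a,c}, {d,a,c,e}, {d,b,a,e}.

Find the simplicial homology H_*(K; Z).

We work with the vertex ordering a < b < c < d < e. The simplices of K, each written with vertices in increasing order, are:

  0-simplices (5): a, b, c, d, e
  1-simplices (10): ab, ac, ad, ae, bc, bd, be, cd, ce, de
  2-simplices (10): abc, abd, abe, acd, ace, ade, bcd, bce, bde, cde
  3-simplices (5): abcd, abce, abde, acde, bcde

so the chain groups are C_0 ≅ Z^5, C_1 ≅ Z^10, C_2 ≅ Z^10, C_3 ≅ Z^5.

∂_1: C_1 → C_0 is given by ∂[p,q] = [q] − [p].
As a 5×10 matrix over Z this has rank 4, with invariant factors (1,1,1,1).

∂_2: C_2 → C_1 maps a triangle to the signed sum of its edges. For instance
  ∂bcd = cd − bd + bc,
  ∂ace = ce − ae + ac.
This gives a 10×10 integer matrix of rank 6; reducing to Smith normal form yields diagonal entries (1,1,1,1,1,1).

Boundary ∂_3: C_3 → C_2 sends each 3-simplex σ to the alternating sum Σ_i (−1)^i (σ with its i-th vertex removed). For instance
  ∂abce = bce − ace + abe − abc,
  ∂acde = cde − ade + ace − acd.
The 10×5 boundary matrix has rank 4 and Smith normal form diag(1,1,1,1).

From H_k ≅ ker(∂_k) / im(∂_{k+1}) we obtain:

  H_0: rank C_0 − rank ∂_1 = 5 − 4 = 1, and the invariant factors of ∂_1 are all 1, so H_0 = Z.
  H_1: rank ker ∂_1 − rank ∂_2 = (10 − 4) − 6 = 0, and the invariant factors of ∂_2 are all 1, so H_1 = 0.
  H_2: rank ker ∂_2 − rank ∂_3 = (10 − 6) − 4 = 0, and the invariant factors of ∂_3 are all 1, so H_2 = 0.
  H_3: rank ker ∂_3 − rank ∂_4 = (5 − 4) − 0 = 1, and there is no ∂_4, so H_3 = Z.

H_0 = Z,  H_1 = 0,  H_2 = 0,  H_3 = Z.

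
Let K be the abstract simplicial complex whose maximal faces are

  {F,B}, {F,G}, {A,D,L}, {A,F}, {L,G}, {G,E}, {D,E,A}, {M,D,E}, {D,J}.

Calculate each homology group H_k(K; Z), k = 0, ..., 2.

H_0 ≅ Z,  H_1 ≅ Z^2,  H_2 = 0.

Order the vertices as A < B < D < E < F < G < J < L < M. Listing each simplex with vertices in this order, K has dimension 2 with simplices:

  0-simplices (9): A, B, D, E, F, G, J, L, M
  1-simplices (13): AD, AE, AF, AL, BF, DE, DJ, DL, DM, EG, EM, FG, GL
  2-simplices (3): ADE, ADL, DEM

giving chain groups C_0 ≅ Z^9, C_1 ≅ Z^13, C_2 ≅ Z^3.

Boundary ∂_1: C_1 → C_0 maps an edge to its endpoints' difference, ∂[p,q] = q − p. For instance
  ∂EG = G − E.
The 9×13 boundary matrix has rank 8 and Smith normal form diag(1,1,1,1,1,1,1,1).

The boundary map ∂_2: C_2 → C_1 maps a triangle to the signed sum of its edges. For instance
  ∂DEM = EM − DM + DE,
  ∂ADE = DE − AE + AD.
This gives a 13×3 integer matrix of rank 3; reducing to Smith normal form yields diagonal entries (1,1,1).

Now H_k = ker ∂_k / im ∂_{k+1}, so:

  H_0: rank C_0 − rank ∂_1 = 9 − 8 = 1, and the invariant factors of ∂_1 are all 1, so H_0 ≅ Z.
  H_1: rank ker ∂_1 − rank ∂_2 = (13 − 8) − 3 = 2, and the invariant factors of ∂_2 are all 1, so H_1 ≅ Z^2.
  H_2: rank ker ∂_2 − rank ∂_3 = (3 − 3) − 0 = 0, and there is no ∂_3, so H_2 ≅ 0.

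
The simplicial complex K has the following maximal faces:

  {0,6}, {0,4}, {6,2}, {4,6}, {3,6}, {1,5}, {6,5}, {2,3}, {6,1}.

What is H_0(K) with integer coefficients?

Order the vertices as 0 < 1 < 2 < 3 < 4 < 5 < 6. Listing each simplex with vertices in this order, K has dimension 1 with simplices:

  0-simplices (7): [0], [1], [2], [3], [4], [5], [6]
  1-simplices (9): [0,4], [0,6], [1,5], [1,6], [2,3], [2,6], [3,6], [4,6], [5,6]

Hence C_0 ≅ Z^7, C_1 ≅ Z^9.

Boundary ∂_1: C_1 → C_0 sends each edge [p,q] (with p < q) to q − p.
As a 7×9 matrix over Z this has rank 6, with invariant factors (1,1,1,1,1,1).

Now H_k = ker ∂_k / im ∂_{k+1}, so:

  H_0: rank C_0 − rank ∂_1 = 7 − 6 = 1, and the invariant factors of ∂_1 are all 1, so H_0 ≅ Z.

H_0 ≅ Z.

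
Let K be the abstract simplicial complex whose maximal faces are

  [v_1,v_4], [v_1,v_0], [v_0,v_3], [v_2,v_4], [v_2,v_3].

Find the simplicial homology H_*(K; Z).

Take the total order v_0 < v_1 < v_2 < v_3 < v_4 on the vertex set. Then K (dimension 1) consists of the simplices:

  0-simplices (5): [v_0], [v_1], [v_2], [v_3], [v_4]
  1-simplices (5): [v_0,v_1], [v_0,v_3], [v_1,v_4], [v_2,v_3], [v_2,v_4]

giving chain groups C_0 ≅ Z^5, C_1 ≅ Z^5.

Boundary ∂_1: C_1 → C_0 maps an edge to its endpoints' difference, ∂[p,q] = q − p.
As a 5×5 matrix over Z this has rank 4, with invariant factors (1,1,1,1).

From H_k ≅ ker(∂_k) / im(∂_{k+1}) we obtain:

  H_0: rank C_0 − rank ∂_1 = 5 − 4 = 1, and the invariant factors of ∂_1 are all 1, so H_0 = Z.
  H_1: rank ker ∂_1 − rank ∂_2 = (5 − 4) − 0 = 1, and there is no ∂_2, so H_1 = Z.

As a check, the Euler characteristic is 5 − 5 = 0, which agrees with 1 − 1 = 0.
(K is a triangulation of the circle S^1.)

H_0 ≅ Z,  H_1 ≅ Z.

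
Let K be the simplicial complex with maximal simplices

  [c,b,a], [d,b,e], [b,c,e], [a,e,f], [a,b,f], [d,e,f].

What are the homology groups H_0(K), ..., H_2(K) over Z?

We work with the vertex ordering a < b < c < d < e < f. The simplices of K, each written with vertices in increasing order, are:

  0-simplices (6): a, b, c, d, e, f
  1-simplices (12): ab, ac, ae, af, bc, bd, be, bf, ce, de, df, ef
  2-simplices (6): abc, abf, aef, bce, bde, def

Hence C_0 ≅ Z^6, C_1 ≅ Z^12, C_2 ≅ Z^6.

Boundary ∂_1: C_1 → C_0 is given by ∂[p,q] = [q] − [p]. For instance
  ∂ac = c − a.
The resulting 6×12 matrix has rank 5, and its Smith normal form has invariant factors (1,1,1,1,1).

Boundary ∂_2: C_2 → C_1 maps a triangle to the signed sum of its edges. For instance
  ∂abf = bf − af + ab,
  ∂def = ef − df + de.
The resulting 12×6 matrix has rank 6, and its Smith normal form has invariant factors (1,1,1,1,1,1).

From H_k ≅ ker(∂_k) / im(∂_{k+1}) we obtain:

  H_0: rank C_0 − rank ∂_1 = 6 − 5 = 1, and the invariant factors of ∂_1 are all 1, so H_0 = Z.
  H_1: rank ker ∂_1 − rank ∂_2 = (12 − 5) − 6 = 1, and the invariant factors of ∂_2 are all 1, so H_1 = Z.
  H_2: rank ker ∂_2 − rank ∂_3 = (6 − 6) − 0 = 0, and there is no ∂_3, so H_2 = 0.

H_0 ≅ Z,  H_1 ≅ Z,  H_2 = 0.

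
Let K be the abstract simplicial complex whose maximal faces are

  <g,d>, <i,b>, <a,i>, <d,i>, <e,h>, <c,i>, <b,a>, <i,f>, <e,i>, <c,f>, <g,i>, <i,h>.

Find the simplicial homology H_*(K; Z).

H_0 = Z,  H_1 = Z^4.

Order the vertices as a < b < c < d < e < f < g < h < i. Listing each simplex with vertices in this order, K has dimension 1 with simplices:

  0-simplices (9): a, b, c, d, e, f, g, h, i
  1-simplices (12): ab, ai, bi, cf, ci, dg, di, eh, ei, fi, gi, hi

giving chain groups C_0 ≅ Z^9, C_1 ≅ Z^12.

The boundary map ∂_1: C_1 → C_0 sends each edge [p,q] (with p < q) to q − p.
The resulting 9×12 matrix has rank 8, and its Smith normal form has invariant factors (1,1,1,1,1,1,1,1).

Now H_k = ker ∂_k / im ∂_{k+1}, so:

  H_0: rank C_0 − rank ∂_1 = 9 − 8 = 1, and the invariant factors of ∂_1 are all 1, so H_0 = Z.
  H_1: rank ker ∂_1 − rank ∂_2 = (12 − 8) − 0 = 4, and there is no ∂_2, so H_1 = Z^4.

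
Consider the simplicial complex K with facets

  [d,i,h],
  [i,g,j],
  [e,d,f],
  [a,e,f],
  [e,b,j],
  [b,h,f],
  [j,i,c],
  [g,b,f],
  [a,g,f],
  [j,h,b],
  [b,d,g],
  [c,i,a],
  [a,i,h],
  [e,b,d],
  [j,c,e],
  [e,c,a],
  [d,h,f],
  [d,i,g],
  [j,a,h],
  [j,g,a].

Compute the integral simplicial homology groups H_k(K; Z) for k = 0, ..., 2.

H_0 = Z,  H_1 = Z ⊕ Z/2,  H_2 = 0.

Take the total order a < b < c < d < e < f < g < h < i < j on the vertex set. Then K (dimension 2) consists of the simplices:

  0-simplices (10): a, b, c, d, e, f, g, h, i, j
  1-simplices (30): ac, ae, af, ag, ah, ai, aj, bd, be, bf, bg, bh, bj, ce, ci, cj, de, df, dg, dh, di, ef, ej, fg, fh, gi, gj, hi, hj, ij
  2-simplices (20): ace, aci, aef, afg, agj, ahi, ahj, bde, bdg, bej, bfg, bfh, bhj, cej, cij, def, dfh, dgi, dhi, gij

so the chain groups are C_0 ≅ Z^10, C_1 ≅ Z^30, C_2 ≅ Z^20.

The boundary map ∂_1: C_1 → C_0 maps an edge to its endpoints' difference, ∂[p,q] = q − p.
The resulting 10×30 matrix has rank 9, and its Smith normal form has invariant factors (1,1,1,1,1,1,1,1,1).

The boundary map ∂_2: C_2 → C_1 maps a triangle to the signed sum of its edges. For instance
  ∂bdg = dg − bg + bd,
  ∂bfg = fg − bg + bf.
The 30×20 boundary matrix has rank 20 and Smith normal form diag(1,1,1,1,1,1,1,1,1,1,1,1,1,1,1,1,1,1,1,2).

Reading off H_k = ker ∂_k / im ∂_{k+1}:

  H_0: rank C_0 − rank ∂_1 = 10 − 9 = 1, and the invariant factors of ∂_1 are all 1, so H_0 = Z.
  H_1: rank ker ∂_1 − rank ∂_2 = (30 − 9) − 20 = 1, and ∂_2 has invariant factor 2 > 1, so H_1 = Z ⊕ Z/2.
  H_2: rank ker ∂_2 − rank ∂_3 = (20 − 20) − 0 = 0, and there is no ∂_3, so H_2 = 0.

As a check, the Euler characteristic is 10 − 30 + 20 = 0, which agrees with 1 − 1 + 0 = 0.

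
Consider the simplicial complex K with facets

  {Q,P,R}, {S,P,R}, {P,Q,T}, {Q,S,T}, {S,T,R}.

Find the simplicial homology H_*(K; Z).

We work with the vertex ordering P < Q < R < S < T. The simplices of K, each written with vertices in increasing order, are:

  0-simplices (5): P, Q, R, S, T
  1-simplices (10): PQ, PR, PS, PT, QR, QS, QT, RS, RT, ST
  2-simplices (5): PQR, PQT, PRS, QST, RST

Hence C_0 ≅ Z^5, C_1 ≅ Z^10, C_2 ≅ Z^5.

Boundary ∂_1: C_1 → C_0 sends each edge [p,q] (with p < q) to q − p.
As a 5×10 matrix over Z this has rank 4, with invariant factors (1,1,1,1).

Boundary ∂_2: C_2 → C_1 maps a triangle to the signed sum of its edges. For instance
  ∂RST = ST − RT + RS,
  ∂PRS = RS − PS + PR.
The 10×5 boundary matrix has rank 5 and Smith normal form diag(1,1,1,1,1).

Now H_k = ker ∂_k / im ∂_{k+1}, so:

  H_0: rank C_0 − rank ∂_1 = 5 − 4 = 1, and the invariant factors of ∂_1 are all 1, so H_0 = Z.
  H_1: rank ker ∂_1 − rank ∂_2 = (10 − 4) − 5 = 1, and the invariant factors of ∂_2 are all 1, so H_1 = Z.
  H_2: rank ker ∂_2 − rank ∂_3 = (5 − 5) − 0 = 0, and there is no ∂_3, so H_2 = 0.

H_0 ≅ Z,  H_1 ≅ Z,  H_2 = 0.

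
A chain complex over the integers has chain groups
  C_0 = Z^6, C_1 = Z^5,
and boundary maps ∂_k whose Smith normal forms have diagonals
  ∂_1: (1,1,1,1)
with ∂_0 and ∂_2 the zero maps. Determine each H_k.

H_0 = Z^2,  H_1 = Z.

H_0: b_0 = 6 − 0 − 4 = 2; torsion from ∂_1 factors > 1: none. So H_0 = Z^2.
H_1: b_1 = 5 − 4 − 0 = 1; torsion from ∂_2 factors > 1: none. So H_1 = Z.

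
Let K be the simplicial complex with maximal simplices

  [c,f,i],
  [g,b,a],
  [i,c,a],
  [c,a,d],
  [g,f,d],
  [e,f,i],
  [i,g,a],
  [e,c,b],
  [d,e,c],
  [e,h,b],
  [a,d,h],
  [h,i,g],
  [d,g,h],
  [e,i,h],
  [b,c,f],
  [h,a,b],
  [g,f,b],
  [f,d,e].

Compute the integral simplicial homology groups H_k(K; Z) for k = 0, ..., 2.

H_0 = Z,  H_1 = Z ⊕ Z/2,  H_2 = 0.

Order the vertices as a < b < c < d < e < f < g < h < i. Listing each simplex with vertices in this order, K has dimension 2 with simplices:

  0-simplices (9): a, b, c, d, e, f, g, h, i
  1-simplices (27): ab, ac, ad, ag, ah, ai, bc, be, bf, bg, bh, cd, ce, cf, ci, de, df, dg, dh, ef, eh, ei, fg, fi, gh, gi, hi
  2-simplices (18): abg, abh, acd, aci, adh, agi, bce, bcf, beh, bfg, cde, cfi, def, dfg, dgh, efi, ehi, ghi

so the chain groups are C_0 ≅ Z^9, C_1 ≅ Z^27, C_2 ≅ Z^18.

The boundary map ∂_1: C_1 → C_0 sends each edge [p,q] (with p < q) to q − p.
As a 9×27 matrix over Z this has rank 8, with invariant factors (1,1,1,1,1,1,1,1).

The boundary map ∂_2: C_2 → C_1 maps a triangle to the signed sum of its edges. For instance
  ∂bfg = fg − bg + bf,
  ∂agi = gi − ai + ag.
The 27×18 boundary matrix has rank 18 and Smith normal form diag(1,1,1,1,1,1,1,1,1,1,1,1,1,1,1,1,1,2).

Now H_k = ker ∂_k / im ∂_{k+1}, so:

  H_0: rank C_0 − rank ∂_1 = 9 − 8 = 1, and the invariant factors of ∂_1 are all 1, so H_0 = Z.
  H_1: rank ker ∂_1 − rank ∂_2 = (27 − 8) − 18 = 1, and ∂_2 has invariant factor 2 > 1, so H_1 = Z ⊕ Z/2.
  H_2: rank ker ∂_2 − rank ∂_3 = (18 − 18) − 0 = 0, and there is no ∂_3, so H_2 = 0.

As a check, the Euler characteristic is 9 − 27 + 18 = 0, which agrees with 1 − 1 + 0 = 0.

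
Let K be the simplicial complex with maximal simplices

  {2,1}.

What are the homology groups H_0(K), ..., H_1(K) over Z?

Fix the vertex order 1 < 2 and write every simplex with vertices in increasing order. Then dim K = 1 and the simplices of K are:

  0-simplices (2): [1], [2]
  1-simplices (1): [1,2]

so the chain groups are C_0 ≅ Z^2, C_1 ≅ Z^1.

The boundary map ∂_1: C_1 → C_0 is given by ∂[p,q] = [q] − [p]. For instance
  ∂[1,2] = [2] − [1].
As a 2×1 matrix over Z this has rank 1, with invariant factors (1).

Reading off H_k = ker ∂_k / im ∂_{k+1}:

  H_0: rank C_0 − rank ∂_1 = 2 − 1 = 1, and the invariant factors of ∂_1 are all 1, so H_0 ≅ Z.
  H_1: rank ker ∂_1 − rank ∂_2 = (1 − 1) − 0 = 0, and there is no ∂_2, so H_1 ≅ 0.

H_0 ≅ Z,  H_1 = 0.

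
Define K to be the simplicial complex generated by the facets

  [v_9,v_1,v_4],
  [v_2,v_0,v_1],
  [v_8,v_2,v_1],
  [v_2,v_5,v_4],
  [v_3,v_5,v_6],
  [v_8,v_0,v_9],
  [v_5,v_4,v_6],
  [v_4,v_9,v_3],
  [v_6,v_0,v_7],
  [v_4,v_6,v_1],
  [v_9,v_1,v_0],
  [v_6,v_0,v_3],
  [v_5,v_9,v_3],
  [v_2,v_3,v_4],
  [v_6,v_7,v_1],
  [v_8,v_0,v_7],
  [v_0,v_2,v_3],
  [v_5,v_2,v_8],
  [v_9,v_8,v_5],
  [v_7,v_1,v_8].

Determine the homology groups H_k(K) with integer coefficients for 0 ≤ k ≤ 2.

H_0 ≅ Z,  H_1 ≅ Z ⊕ Z/2,  H_2 = 0.

K has 10 vertices, 30 edges, 20 triangles.
rank ∂_0 = 0, rank ∂_1 = 9 ⇒ b_0 = 10 − 0 − 9 = 1; all invariant factors of ∂_1 are 1 so no torsion. So H_0 = Z.
rank ∂_1 = 9, rank ∂_2 = 20 ⇒ b_1 = 30 − 9 − 20 = 1; ∂_2 has invariant factor(s) [2] giving torsion. So H_1 = Z ⊕ Z/2.
rank ∂_2 = 20, rank ∂_3 = 0 ⇒ b_2 = 20 − 20 − 0 = 0. So H_2 = 0.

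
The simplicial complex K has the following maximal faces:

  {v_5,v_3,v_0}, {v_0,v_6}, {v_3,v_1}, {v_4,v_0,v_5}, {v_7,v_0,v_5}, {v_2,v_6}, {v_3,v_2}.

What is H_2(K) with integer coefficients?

H_2 = 0.

Order the vertices as v_0 < v_1 < v_2 < v_3 < v_4 < v_5 < v_6 < v_7. Listing each simplex with vertices in this order, K has dimension 2 with simplices:

  0-simplices (8): [v_0], [v_1], [v_2], [v_3], [v_4], [v_5], [v_6], [v_7]
  1-simplices (11): [v_0,v_3], [v_0,v_4], [v_0,v_5], [v_0,v_6], [v_0,v_7], [v_1,v_3], [v_2,v_3], [v_2,v_6], [v_3,v_5], [v_4,v_5], [v_5,v_7]
  2-simplices (3): [v_0,v_3,v_5], [v_0,v_4,v_5], [v_0,v_5,v_7]

so the chain groups are C_0 ≅ Z^8, C_1 ≅ Z^11, C_2 ≅ Z^3.

Boundary ∂_1: C_1 → C_0 is given by ∂[p,q] = [q] − [p]. For instance
  ∂[v_2,v_6] = [v_6] − [v_2].
This gives a 8×11 integer matrix of rank 7; reducing to Smith normal form yields diagonal entries (1,1,1,1,1,1,1).

The boundary map ∂_2: C_2 → C_1 acts by ∂[p,q,r] = [q,r] − [p,r] + [p,q]. For instance
  ∂[v_0,v_5,v_7] = [v_5,v_7] − [v_0,v_7] + [v_0,v_5],
  ∂[v_0,v_4,v_5] = [v_4,v_5] − [v_0,v_5] + [v_0,v_4].
The 11×3 boundary matrix has rank 3 and Smith normal form diag(1,1,1).

Reading off H_k = ker ∂_k / im ∂_{k+1}:

  H_2: rank ker ∂_2 − rank ∂_3 = (3 − 3) − 0 = 0, and there is no ∂_3, so H_2 = 0.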